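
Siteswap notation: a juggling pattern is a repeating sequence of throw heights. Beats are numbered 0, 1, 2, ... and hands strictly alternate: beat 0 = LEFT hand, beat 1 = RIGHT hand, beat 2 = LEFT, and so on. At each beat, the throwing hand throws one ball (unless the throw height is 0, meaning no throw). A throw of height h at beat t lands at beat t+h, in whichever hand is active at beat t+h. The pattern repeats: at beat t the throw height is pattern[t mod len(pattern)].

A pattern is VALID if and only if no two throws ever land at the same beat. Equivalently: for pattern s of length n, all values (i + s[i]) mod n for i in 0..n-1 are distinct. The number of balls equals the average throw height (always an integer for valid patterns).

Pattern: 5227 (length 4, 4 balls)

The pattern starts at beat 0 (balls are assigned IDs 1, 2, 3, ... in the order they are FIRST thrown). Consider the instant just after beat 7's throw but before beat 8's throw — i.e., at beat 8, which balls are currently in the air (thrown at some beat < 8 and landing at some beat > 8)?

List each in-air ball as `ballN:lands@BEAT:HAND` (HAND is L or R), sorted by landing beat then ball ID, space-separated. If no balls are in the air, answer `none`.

Beat 0 (L): throw ball1 h=5 -> lands@5:R; in-air after throw: [b1@5:R]
Beat 1 (R): throw ball2 h=2 -> lands@3:R; in-air after throw: [b2@3:R b1@5:R]
Beat 2 (L): throw ball3 h=2 -> lands@4:L; in-air after throw: [b2@3:R b3@4:L b1@5:R]
Beat 3 (R): throw ball2 h=7 -> lands@10:L; in-air after throw: [b3@4:L b1@5:R b2@10:L]
Beat 4 (L): throw ball3 h=5 -> lands@9:R; in-air after throw: [b1@5:R b3@9:R b2@10:L]
Beat 5 (R): throw ball1 h=2 -> lands@7:R; in-air after throw: [b1@7:R b3@9:R b2@10:L]
Beat 6 (L): throw ball4 h=2 -> lands@8:L; in-air after throw: [b1@7:R b4@8:L b3@9:R b2@10:L]
Beat 7 (R): throw ball1 h=7 -> lands@14:L; in-air after throw: [b4@8:L b3@9:R b2@10:L b1@14:L]
Beat 8 (L): throw ball4 h=5 -> lands@13:R; in-air after throw: [b3@9:R b2@10:L b4@13:R b1@14:L]

Answer: ball3:lands@9:R ball2:lands@10:L ball1:lands@14:L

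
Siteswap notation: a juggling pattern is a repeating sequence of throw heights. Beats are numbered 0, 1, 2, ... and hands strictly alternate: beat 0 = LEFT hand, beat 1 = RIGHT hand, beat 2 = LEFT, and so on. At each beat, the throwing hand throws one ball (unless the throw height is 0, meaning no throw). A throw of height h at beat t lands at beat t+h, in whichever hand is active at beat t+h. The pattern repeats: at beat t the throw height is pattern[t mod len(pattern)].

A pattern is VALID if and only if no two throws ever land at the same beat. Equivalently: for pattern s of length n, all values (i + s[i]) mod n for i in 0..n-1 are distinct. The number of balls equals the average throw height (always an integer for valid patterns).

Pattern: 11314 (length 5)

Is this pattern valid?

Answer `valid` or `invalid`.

i=0: (i + s[i]) mod n = (0 + 1) mod 5 = 1
i=1: (i + s[i]) mod n = (1 + 1) mod 5 = 2
i=2: (i + s[i]) mod n = (2 + 3) mod 5 = 0
i=3: (i + s[i]) mod n = (3 + 1) mod 5 = 4
i=4: (i + s[i]) mod n = (4 + 4) mod 5 = 3
Residues: [1, 2, 0, 4, 3], distinct: True

Answer: valid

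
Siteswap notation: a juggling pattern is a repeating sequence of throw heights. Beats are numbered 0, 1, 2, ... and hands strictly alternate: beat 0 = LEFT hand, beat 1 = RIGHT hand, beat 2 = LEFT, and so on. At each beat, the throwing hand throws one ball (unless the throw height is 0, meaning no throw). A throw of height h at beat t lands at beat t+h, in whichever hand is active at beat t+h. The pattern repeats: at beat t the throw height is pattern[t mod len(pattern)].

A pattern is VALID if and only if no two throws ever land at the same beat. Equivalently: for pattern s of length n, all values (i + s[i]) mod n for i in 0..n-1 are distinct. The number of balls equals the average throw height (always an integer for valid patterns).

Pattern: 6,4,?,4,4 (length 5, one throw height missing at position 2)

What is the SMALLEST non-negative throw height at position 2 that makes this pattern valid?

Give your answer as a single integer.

Answer: 2

Derivation:
i=0: (0 + 6) mod 5 = 1
i=1: (1 + 4) mod 5 = 0
i=2: s[i]=? (unknown)
i=3: (3 + 4) mod 5 = 2
i=4: (4 + 4) mod 5 = 3
Known residues: [0, 1, 2, 3]; need a permutation of 0..4, so missing residue r = 4
Need (2 + s) mod 5 = 4; smallest s = (4 - 2) mod 5 = 2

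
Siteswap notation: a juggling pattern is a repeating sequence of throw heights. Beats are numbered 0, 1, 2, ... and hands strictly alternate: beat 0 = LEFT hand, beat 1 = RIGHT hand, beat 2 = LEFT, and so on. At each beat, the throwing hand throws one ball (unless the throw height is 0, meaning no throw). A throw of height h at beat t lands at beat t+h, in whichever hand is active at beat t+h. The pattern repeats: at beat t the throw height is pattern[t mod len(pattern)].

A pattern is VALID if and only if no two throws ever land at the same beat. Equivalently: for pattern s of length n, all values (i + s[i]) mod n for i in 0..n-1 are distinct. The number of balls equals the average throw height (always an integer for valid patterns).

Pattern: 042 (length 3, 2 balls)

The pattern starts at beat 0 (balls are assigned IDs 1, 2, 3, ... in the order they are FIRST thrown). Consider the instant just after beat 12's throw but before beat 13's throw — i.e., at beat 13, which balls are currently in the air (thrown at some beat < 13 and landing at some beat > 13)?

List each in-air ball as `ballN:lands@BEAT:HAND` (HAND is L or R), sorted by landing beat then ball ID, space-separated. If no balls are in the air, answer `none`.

Answer: ball2:lands@14:L

Derivation:
Beat 1 (R): throw ball1 h=4 -> lands@5:R; in-air after throw: [b1@5:R]
Beat 2 (L): throw ball2 h=2 -> lands@4:L; in-air after throw: [b2@4:L b1@5:R]
Beat 4 (L): throw ball2 h=4 -> lands@8:L; in-air after throw: [b1@5:R b2@8:L]
Beat 5 (R): throw ball1 h=2 -> lands@7:R; in-air after throw: [b1@7:R b2@8:L]
Beat 7 (R): throw ball1 h=4 -> lands@11:R; in-air after throw: [b2@8:L b1@11:R]
Beat 8 (L): throw ball2 h=2 -> lands@10:L; in-air after throw: [b2@10:L b1@11:R]
Beat 10 (L): throw ball2 h=4 -> lands@14:L; in-air after throw: [b1@11:R b2@14:L]
Beat 11 (R): throw ball1 h=2 -> lands@13:R; in-air after throw: [b1@13:R b2@14:L]
Beat 13 (R): throw ball1 h=4 -> lands@17:R; in-air after throw: [b2@14:L b1@17:R]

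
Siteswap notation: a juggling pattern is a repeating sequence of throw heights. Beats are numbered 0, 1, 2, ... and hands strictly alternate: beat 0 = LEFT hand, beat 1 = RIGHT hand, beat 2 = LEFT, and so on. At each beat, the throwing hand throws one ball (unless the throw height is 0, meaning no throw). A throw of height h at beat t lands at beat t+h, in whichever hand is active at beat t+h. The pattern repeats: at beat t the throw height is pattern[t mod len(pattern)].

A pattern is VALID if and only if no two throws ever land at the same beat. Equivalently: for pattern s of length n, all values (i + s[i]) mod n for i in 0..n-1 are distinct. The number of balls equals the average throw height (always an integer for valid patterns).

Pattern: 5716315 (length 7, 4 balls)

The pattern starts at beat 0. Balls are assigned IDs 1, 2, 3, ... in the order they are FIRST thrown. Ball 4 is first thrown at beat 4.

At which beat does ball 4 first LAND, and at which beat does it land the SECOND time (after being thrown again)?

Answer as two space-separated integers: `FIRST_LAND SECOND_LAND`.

Answer: 7 12

Derivation:
Beat 0 (L): throw ball1 h=5 -> lands@5:R; in-air after throw: [b1@5:R]
Beat 1 (R): throw ball2 h=7 -> lands@8:L; in-air after throw: [b1@5:R b2@8:L]
Beat 2 (L): throw ball3 h=1 -> lands@3:R; in-air after throw: [b3@3:R b1@5:R b2@8:L]
Beat 3 (R): throw ball3 h=6 -> lands@9:R; in-air after throw: [b1@5:R b2@8:L b3@9:R]
Beat 4 (L): throw ball4 h=3 -> lands@7:R; in-air after throw: [b1@5:R b4@7:R b2@8:L b3@9:R]
Beat 5 (R): throw ball1 h=1 -> lands@6:L; in-air after throw: [b1@6:L b4@7:R b2@8:L b3@9:R]
Beat 6 (L): throw ball1 h=5 -> lands@11:R; in-air after throw: [b4@7:R b2@8:L b3@9:R b1@11:R]
Beat 7 (R): throw ball4 h=5 -> lands@12:L; in-air after throw: [b2@8:L b3@9:R b1@11:R b4@12:L]
Beat 8 (L): throw ball2 h=7 -> lands@15:R; in-air after throw: [b3@9:R b1@11:R b4@12:L b2@15:R]
Beat 9 (R): throw ball3 h=1 -> lands@10:L; in-air after throw: [b3@10:L b1@11:R b4@12:L b2@15:R]
Beat 10 (L): throw ball3 h=6 -> lands@16:L; in-air after throw: [b1@11:R b4@12:L b2@15:R b3@16:L]
Beat 11 (R): throw ball1 h=3 -> lands@14:L; in-air after throw: [b4@12:L b1@14:L b2@15:R b3@16:L]
Beat 12 (L): throw ball4 h=1 -> lands@13:R; in-air after throw: [b4@13:R b1@14:L b2@15:R b3@16:L]
Ball 4: thrown@4 h=3 -> first land @7; rethrown@7 h=5 -> second land @12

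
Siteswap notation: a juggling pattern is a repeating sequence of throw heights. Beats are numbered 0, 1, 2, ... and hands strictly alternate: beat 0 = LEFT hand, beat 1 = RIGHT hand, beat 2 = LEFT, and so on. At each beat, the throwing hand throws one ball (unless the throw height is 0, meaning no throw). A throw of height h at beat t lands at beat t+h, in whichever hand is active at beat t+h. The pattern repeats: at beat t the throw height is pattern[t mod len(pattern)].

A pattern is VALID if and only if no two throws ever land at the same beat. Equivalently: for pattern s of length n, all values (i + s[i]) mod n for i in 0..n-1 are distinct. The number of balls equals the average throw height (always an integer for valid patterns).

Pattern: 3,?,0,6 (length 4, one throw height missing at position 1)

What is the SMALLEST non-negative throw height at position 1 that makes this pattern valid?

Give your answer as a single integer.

Answer: 3

Derivation:
i=0: (0 + 3) mod 4 = 3
i=1: s[i]=? (unknown)
i=2: (2 + 0) mod 4 = 2
i=3: (3 + 6) mod 4 = 1
Known residues: [1, 2, 3]; need a permutation of 0..3, so missing residue r = 0
Need (1 + s) mod 4 = 0; smallest s = (0 - 1) mod 4 = 3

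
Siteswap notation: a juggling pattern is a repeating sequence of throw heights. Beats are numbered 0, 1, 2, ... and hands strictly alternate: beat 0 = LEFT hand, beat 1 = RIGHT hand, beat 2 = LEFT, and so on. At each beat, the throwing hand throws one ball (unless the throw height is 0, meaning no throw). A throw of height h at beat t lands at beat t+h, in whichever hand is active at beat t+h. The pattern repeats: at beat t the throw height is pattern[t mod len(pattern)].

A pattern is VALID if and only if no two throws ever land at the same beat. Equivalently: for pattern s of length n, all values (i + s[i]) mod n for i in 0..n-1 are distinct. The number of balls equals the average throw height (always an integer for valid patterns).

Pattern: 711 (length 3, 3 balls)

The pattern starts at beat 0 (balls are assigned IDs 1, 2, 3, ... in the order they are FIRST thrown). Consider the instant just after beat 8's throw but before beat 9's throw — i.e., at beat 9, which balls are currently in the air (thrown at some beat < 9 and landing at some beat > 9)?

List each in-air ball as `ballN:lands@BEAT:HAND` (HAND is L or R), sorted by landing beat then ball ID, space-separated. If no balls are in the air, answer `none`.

Answer: ball2:lands@10:L ball3:lands@13:R

Derivation:
Beat 0 (L): throw ball1 h=7 -> lands@7:R; in-air after throw: [b1@7:R]
Beat 1 (R): throw ball2 h=1 -> lands@2:L; in-air after throw: [b2@2:L b1@7:R]
Beat 2 (L): throw ball2 h=1 -> lands@3:R; in-air after throw: [b2@3:R b1@7:R]
Beat 3 (R): throw ball2 h=7 -> lands@10:L; in-air after throw: [b1@7:R b2@10:L]
Beat 4 (L): throw ball3 h=1 -> lands@5:R; in-air after throw: [b3@5:R b1@7:R b2@10:L]
Beat 5 (R): throw ball3 h=1 -> lands@6:L; in-air after throw: [b3@6:L b1@7:R b2@10:L]
Beat 6 (L): throw ball3 h=7 -> lands@13:R; in-air after throw: [b1@7:R b2@10:L b3@13:R]
Beat 7 (R): throw ball1 h=1 -> lands@8:L; in-air after throw: [b1@8:L b2@10:L b3@13:R]
Beat 8 (L): throw ball1 h=1 -> lands@9:R; in-air after throw: [b1@9:R b2@10:L b3@13:R]
Beat 9 (R): throw ball1 h=7 -> lands@16:L; in-air after throw: [b2@10:L b3@13:R b1@16:L]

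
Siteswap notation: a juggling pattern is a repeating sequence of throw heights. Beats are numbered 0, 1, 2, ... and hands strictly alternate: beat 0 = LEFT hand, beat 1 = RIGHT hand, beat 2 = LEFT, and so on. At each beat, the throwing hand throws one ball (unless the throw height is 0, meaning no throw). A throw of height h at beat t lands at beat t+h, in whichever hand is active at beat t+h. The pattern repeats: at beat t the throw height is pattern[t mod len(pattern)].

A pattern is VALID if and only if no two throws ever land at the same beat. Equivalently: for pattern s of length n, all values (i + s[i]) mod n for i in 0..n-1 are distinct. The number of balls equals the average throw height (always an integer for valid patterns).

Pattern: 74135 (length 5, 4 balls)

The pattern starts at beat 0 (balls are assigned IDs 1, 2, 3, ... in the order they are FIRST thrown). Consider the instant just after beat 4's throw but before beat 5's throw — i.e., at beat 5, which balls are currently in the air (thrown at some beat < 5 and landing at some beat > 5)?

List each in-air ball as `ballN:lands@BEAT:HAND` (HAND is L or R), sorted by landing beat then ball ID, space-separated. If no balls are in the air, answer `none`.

Answer: ball3:lands@6:L ball1:lands@7:R ball4:lands@9:R

Derivation:
Beat 0 (L): throw ball1 h=7 -> lands@7:R; in-air after throw: [b1@7:R]
Beat 1 (R): throw ball2 h=4 -> lands@5:R; in-air after throw: [b2@5:R b1@7:R]
Beat 2 (L): throw ball3 h=1 -> lands@3:R; in-air after throw: [b3@3:R b2@5:R b1@7:R]
Beat 3 (R): throw ball3 h=3 -> lands@6:L; in-air after throw: [b2@5:R b3@6:L b1@7:R]
Beat 4 (L): throw ball4 h=5 -> lands@9:R; in-air after throw: [b2@5:R b3@6:L b1@7:R b4@9:R]
Beat 5 (R): throw ball2 h=7 -> lands@12:L; in-air after throw: [b3@6:L b1@7:R b4@9:R b2@12:L]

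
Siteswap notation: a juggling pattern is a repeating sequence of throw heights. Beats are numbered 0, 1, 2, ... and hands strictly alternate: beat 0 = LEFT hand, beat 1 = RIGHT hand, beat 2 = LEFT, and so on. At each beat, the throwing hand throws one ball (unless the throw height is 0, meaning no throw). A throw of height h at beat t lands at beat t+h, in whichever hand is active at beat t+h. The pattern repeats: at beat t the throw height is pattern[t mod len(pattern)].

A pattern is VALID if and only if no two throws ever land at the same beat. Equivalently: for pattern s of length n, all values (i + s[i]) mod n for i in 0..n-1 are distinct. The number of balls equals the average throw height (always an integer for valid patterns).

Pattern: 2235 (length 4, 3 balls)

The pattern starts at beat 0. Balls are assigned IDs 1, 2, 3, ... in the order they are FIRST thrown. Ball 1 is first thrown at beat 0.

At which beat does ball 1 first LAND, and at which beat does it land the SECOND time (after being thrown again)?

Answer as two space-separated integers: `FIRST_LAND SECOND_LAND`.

Beat 0 (L): throw ball1 h=2 -> lands@2:L; in-air after throw: [b1@2:L]
Beat 1 (R): throw ball2 h=2 -> lands@3:R; in-air after throw: [b1@2:L b2@3:R]
Beat 2 (L): throw ball1 h=3 -> lands@5:R; in-air after throw: [b2@3:R b1@5:R]
Beat 3 (R): throw ball2 h=5 -> lands@8:L; in-air after throw: [b1@5:R b2@8:L]
Beat 4 (L): throw ball3 h=2 -> lands@6:L; in-air after throw: [b1@5:R b3@6:L b2@8:L]
Beat 5 (R): throw ball1 h=2 -> lands@7:R; in-air after throw: [b3@6:L b1@7:R b2@8:L]
Ball 1: thrown@0 h=2 -> first land @2; rethrown@2 h=3 -> second land @5

Answer: 2 5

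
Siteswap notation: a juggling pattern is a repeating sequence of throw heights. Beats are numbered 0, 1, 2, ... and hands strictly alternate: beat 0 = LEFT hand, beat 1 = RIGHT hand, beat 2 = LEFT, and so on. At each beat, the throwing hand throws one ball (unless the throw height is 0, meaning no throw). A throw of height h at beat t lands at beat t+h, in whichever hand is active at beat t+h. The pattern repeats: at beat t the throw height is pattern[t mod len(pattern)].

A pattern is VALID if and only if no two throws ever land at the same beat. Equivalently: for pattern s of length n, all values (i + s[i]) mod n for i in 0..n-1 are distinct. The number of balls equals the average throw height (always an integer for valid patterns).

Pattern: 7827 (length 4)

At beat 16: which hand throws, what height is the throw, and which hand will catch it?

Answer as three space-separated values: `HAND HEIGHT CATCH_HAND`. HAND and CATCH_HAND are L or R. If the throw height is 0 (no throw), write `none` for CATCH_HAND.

Answer: L 7 R

Derivation:
Beat 16: 16 mod 2 = 0, so hand = L
Throw height = pattern[16 mod 4] = pattern[0] = 7
Lands at beat 16+7=23, 23 mod 2 = 1, so catch hand = R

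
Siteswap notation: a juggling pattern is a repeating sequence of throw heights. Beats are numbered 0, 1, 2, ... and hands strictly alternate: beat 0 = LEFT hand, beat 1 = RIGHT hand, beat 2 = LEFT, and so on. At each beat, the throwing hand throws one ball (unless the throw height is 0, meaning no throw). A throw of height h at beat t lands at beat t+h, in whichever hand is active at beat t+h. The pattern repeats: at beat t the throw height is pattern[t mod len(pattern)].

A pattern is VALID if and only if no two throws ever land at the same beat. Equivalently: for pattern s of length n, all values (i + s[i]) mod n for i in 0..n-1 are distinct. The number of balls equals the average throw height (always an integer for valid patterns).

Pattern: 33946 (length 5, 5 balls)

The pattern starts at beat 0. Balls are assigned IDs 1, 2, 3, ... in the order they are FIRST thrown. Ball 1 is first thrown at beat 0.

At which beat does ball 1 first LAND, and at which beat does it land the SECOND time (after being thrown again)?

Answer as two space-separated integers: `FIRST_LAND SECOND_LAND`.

Beat 0 (L): throw ball1 h=3 -> lands@3:R; in-air after throw: [b1@3:R]
Beat 1 (R): throw ball2 h=3 -> lands@4:L; in-air after throw: [b1@3:R b2@4:L]
Beat 2 (L): throw ball3 h=9 -> lands@11:R; in-air after throw: [b1@3:R b2@4:L b3@11:R]
Beat 3 (R): throw ball1 h=4 -> lands@7:R; in-air after throw: [b2@4:L b1@7:R b3@11:R]
Beat 4 (L): throw ball2 h=6 -> lands@10:L; in-air after throw: [b1@7:R b2@10:L b3@11:R]
Beat 5 (R): throw ball4 h=3 -> lands@8:L; in-air after throw: [b1@7:R b4@8:L b2@10:L b3@11:R]
Beat 6 (L): throw ball5 h=3 -> lands@9:R; in-air after throw: [b1@7:R b4@8:L b5@9:R b2@10:L b3@11:R]
Beat 7 (R): throw ball1 h=9 -> lands@16:L; in-air after throw: [b4@8:L b5@9:R b2@10:L b3@11:R b1@16:L]
Ball 1: thrown@0 h=3 -> first land @3; rethrown@3 h=4 -> second land @7

Answer: 3 7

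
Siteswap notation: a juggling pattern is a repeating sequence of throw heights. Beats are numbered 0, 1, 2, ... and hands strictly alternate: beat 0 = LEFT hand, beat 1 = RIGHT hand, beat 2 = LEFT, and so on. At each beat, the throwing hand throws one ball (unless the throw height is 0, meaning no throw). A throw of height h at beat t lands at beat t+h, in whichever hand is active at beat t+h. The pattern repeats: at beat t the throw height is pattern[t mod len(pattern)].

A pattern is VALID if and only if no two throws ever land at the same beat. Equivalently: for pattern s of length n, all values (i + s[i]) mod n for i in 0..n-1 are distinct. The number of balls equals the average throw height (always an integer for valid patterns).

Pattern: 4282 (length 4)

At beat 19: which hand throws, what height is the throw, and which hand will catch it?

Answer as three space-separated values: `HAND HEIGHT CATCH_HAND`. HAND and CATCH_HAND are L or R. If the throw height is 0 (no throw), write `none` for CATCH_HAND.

Beat 19: 19 mod 2 = 1, so hand = R
Throw height = pattern[19 mod 4] = pattern[3] = 2
Lands at beat 19+2=21, 21 mod 2 = 1, so catch hand = R

Answer: R 2 R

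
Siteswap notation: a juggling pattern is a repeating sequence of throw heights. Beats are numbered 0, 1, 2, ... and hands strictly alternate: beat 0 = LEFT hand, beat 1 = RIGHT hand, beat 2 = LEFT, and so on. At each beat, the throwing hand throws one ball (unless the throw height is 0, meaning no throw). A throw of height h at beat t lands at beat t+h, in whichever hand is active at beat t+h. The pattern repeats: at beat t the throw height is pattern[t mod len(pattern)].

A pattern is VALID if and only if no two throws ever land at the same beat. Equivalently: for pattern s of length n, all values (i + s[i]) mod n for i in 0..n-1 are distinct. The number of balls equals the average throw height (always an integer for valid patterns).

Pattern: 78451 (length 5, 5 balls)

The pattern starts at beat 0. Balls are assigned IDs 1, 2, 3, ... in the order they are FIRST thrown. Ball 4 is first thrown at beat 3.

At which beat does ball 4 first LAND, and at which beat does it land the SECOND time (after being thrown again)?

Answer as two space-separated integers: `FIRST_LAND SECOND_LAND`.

Beat 0 (L): throw ball1 h=7 -> lands@7:R; in-air after throw: [b1@7:R]
Beat 1 (R): throw ball2 h=8 -> lands@9:R; in-air after throw: [b1@7:R b2@9:R]
Beat 2 (L): throw ball3 h=4 -> lands@6:L; in-air after throw: [b3@6:L b1@7:R b2@9:R]
Beat 3 (R): throw ball4 h=5 -> lands@8:L; in-air after throw: [b3@6:L b1@7:R b4@8:L b2@9:R]
Beat 4 (L): throw ball5 h=1 -> lands@5:R; in-air after throw: [b5@5:R b3@6:L b1@7:R b4@8:L b2@9:R]
Beat 5 (R): throw ball5 h=7 -> lands@12:L; in-air after throw: [b3@6:L b1@7:R b4@8:L b2@9:R b5@12:L]
Beat 6 (L): throw ball3 h=8 -> lands@14:L; in-air after throw: [b1@7:R b4@8:L b2@9:R b5@12:L b3@14:L]
Beat 7 (R): throw ball1 h=4 -> lands@11:R; in-air after throw: [b4@8:L b2@9:R b1@11:R b5@12:L b3@14:L]
Beat 8 (L): throw ball4 h=5 -> lands@13:R; in-air after throw: [b2@9:R b1@11:R b5@12:L b4@13:R b3@14:L]
Beat 9 (R): throw ball2 h=1 -> lands@10:L; in-air after throw: [b2@10:L b1@11:R b5@12:L b4@13:R b3@14:L]
Beat 10 (L): throw ball2 h=7 -> lands@17:R; in-air after throw: [b1@11:R b5@12:L b4@13:R b3@14:L b2@17:R]
Beat 11 (R): throw ball1 h=8 -> lands@19:R; in-air after throw: [b5@12:L b4@13:R b3@14:L b2@17:R b1@19:R]
Beat 12 (L): throw ball5 h=4 -> lands@16:L; in-air after throw: [b4@13:R b3@14:L b5@16:L b2@17:R b1@19:R]
Beat 13 (R): throw ball4 h=5 -> lands@18:L; in-air after throw: [b3@14:L b5@16:L b2@17:R b4@18:L b1@19:R]
Ball 4: thrown@3 h=5 -> first land @8; rethrown@8 h=5 -> second land @13

Answer: 8 13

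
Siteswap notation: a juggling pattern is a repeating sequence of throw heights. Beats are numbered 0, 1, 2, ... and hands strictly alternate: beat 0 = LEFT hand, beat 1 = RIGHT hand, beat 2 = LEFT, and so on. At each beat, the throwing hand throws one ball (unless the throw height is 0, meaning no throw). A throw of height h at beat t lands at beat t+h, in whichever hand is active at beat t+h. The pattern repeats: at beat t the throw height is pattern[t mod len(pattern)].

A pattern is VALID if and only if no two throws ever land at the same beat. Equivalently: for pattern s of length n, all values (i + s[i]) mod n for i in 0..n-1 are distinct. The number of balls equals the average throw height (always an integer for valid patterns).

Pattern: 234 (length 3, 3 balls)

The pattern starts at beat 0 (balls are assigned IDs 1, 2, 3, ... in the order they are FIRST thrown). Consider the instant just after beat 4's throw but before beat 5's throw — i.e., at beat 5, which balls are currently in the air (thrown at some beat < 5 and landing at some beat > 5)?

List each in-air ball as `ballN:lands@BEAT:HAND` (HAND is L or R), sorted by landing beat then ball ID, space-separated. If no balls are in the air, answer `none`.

Answer: ball1:lands@6:L ball2:lands@7:R

Derivation:
Beat 0 (L): throw ball1 h=2 -> lands@2:L; in-air after throw: [b1@2:L]
Beat 1 (R): throw ball2 h=3 -> lands@4:L; in-air after throw: [b1@2:L b2@4:L]
Beat 2 (L): throw ball1 h=4 -> lands@6:L; in-air after throw: [b2@4:L b1@6:L]
Beat 3 (R): throw ball3 h=2 -> lands@5:R; in-air after throw: [b2@4:L b3@5:R b1@6:L]
Beat 4 (L): throw ball2 h=3 -> lands@7:R; in-air after throw: [b3@5:R b1@6:L b2@7:R]
Beat 5 (R): throw ball3 h=4 -> lands@9:R; in-air after throw: [b1@6:L b2@7:R b3@9:R]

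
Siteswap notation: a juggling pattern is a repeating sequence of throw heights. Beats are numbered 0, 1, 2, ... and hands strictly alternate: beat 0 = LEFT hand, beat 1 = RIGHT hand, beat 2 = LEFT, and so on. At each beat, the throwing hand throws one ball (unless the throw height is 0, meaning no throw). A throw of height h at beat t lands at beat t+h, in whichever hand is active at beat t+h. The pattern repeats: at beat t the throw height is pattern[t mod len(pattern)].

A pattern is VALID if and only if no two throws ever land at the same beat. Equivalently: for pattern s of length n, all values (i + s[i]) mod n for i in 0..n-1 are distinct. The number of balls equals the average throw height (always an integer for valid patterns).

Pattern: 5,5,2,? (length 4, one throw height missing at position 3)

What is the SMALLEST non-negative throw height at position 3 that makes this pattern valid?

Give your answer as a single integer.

Answer: 0

Derivation:
i=0: (0 + 5) mod 4 = 1
i=1: (1 + 5) mod 4 = 2
i=2: (2 + 2) mod 4 = 0
i=3: s[i]=? (unknown)
Known residues: [0, 1, 2]; need a permutation of 0..3, so missing residue r = 3
Need (3 + s) mod 4 = 3; smallest s = (3 - 3) mod 4 = 0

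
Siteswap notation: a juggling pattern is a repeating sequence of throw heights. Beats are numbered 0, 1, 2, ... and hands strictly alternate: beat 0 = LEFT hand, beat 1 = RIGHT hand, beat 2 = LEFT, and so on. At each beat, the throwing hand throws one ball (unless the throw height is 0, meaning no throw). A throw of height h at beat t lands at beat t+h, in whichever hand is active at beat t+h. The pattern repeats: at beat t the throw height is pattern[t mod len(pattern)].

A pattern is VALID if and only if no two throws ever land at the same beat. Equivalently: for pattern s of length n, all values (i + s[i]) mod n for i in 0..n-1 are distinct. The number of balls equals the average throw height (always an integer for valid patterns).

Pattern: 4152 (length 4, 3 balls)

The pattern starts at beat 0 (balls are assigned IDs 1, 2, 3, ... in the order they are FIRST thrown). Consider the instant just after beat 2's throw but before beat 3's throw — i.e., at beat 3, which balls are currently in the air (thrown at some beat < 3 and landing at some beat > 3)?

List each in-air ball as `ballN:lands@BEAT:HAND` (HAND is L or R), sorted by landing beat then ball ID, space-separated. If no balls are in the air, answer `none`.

Beat 0 (L): throw ball1 h=4 -> lands@4:L; in-air after throw: [b1@4:L]
Beat 1 (R): throw ball2 h=1 -> lands@2:L; in-air after throw: [b2@2:L b1@4:L]
Beat 2 (L): throw ball2 h=5 -> lands@7:R; in-air after throw: [b1@4:L b2@7:R]
Beat 3 (R): throw ball3 h=2 -> lands@5:R; in-air after throw: [b1@4:L b3@5:R b2@7:R]

Answer: ball1:lands@4:L ball2:lands@7:R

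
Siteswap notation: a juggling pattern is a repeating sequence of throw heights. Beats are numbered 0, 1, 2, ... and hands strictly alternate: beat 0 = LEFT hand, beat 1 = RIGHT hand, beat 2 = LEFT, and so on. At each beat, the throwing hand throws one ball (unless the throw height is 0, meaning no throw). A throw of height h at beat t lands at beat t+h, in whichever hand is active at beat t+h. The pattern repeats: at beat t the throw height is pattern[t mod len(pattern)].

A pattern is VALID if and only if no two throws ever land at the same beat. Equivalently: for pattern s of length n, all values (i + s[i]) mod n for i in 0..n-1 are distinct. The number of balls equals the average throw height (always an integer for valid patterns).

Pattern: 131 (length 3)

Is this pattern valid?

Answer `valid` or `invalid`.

i=0: (i + s[i]) mod n = (0 + 1) mod 3 = 1
i=1: (i + s[i]) mod n = (1 + 3) mod 3 = 1
i=2: (i + s[i]) mod n = (2 + 1) mod 3 = 0
Residues: [1, 1, 0], distinct: False

Answer: invalid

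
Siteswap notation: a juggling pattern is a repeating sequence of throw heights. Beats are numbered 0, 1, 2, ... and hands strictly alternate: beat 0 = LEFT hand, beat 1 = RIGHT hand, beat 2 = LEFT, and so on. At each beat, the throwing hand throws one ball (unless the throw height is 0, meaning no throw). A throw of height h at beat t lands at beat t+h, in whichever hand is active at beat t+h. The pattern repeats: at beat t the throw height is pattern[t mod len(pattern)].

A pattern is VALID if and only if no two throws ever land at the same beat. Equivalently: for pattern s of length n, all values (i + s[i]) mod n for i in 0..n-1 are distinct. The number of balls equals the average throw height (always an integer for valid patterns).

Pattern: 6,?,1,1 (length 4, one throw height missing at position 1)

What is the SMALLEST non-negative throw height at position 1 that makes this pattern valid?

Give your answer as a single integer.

i=0: (0 + 6) mod 4 = 2
i=1: s[i]=? (unknown)
i=2: (2 + 1) mod 4 = 3
i=3: (3 + 1) mod 4 = 0
Known residues: [0, 2, 3]; need a permutation of 0..3, so missing residue r = 1
Need (1 + s) mod 4 = 1; smallest s = (1 - 1) mod 4 = 0

Answer: 0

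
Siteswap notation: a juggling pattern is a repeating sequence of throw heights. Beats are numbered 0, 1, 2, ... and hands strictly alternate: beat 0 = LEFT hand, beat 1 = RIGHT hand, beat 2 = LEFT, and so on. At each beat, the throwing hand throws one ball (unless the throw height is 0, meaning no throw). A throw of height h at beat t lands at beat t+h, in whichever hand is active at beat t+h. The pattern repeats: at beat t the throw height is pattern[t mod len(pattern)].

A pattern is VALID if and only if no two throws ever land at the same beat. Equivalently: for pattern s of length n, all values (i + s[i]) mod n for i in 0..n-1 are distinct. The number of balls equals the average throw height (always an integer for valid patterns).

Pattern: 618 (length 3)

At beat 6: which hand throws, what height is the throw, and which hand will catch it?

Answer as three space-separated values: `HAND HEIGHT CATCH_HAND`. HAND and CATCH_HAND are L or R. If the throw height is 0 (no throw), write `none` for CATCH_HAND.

Answer: L 6 L

Derivation:
Beat 6: 6 mod 2 = 0, so hand = L
Throw height = pattern[6 mod 3] = pattern[0] = 6
Lands at beat 6+6=12, 12 mod 2 = 0, so catch hand = L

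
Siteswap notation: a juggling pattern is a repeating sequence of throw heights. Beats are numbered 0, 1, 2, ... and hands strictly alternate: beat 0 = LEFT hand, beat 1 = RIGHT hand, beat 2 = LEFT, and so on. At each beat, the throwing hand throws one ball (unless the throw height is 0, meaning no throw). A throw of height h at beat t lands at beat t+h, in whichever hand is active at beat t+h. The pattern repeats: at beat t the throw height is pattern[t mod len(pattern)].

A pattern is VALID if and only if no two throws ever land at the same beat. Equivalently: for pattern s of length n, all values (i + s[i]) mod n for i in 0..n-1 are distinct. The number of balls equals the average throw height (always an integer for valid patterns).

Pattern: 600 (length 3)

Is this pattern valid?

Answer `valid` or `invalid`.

i=0: (i + s[i]) mod n = (0 + 6) mod 3 = 0
i=1: (i + s[i]) mod n = (1 + 0) mod 3 = 1
i=2: (i + s[i]) mod n = (2 + 0) mod 3 = 2
Residues: [0, 1, 2], distinct: True

Answer: valid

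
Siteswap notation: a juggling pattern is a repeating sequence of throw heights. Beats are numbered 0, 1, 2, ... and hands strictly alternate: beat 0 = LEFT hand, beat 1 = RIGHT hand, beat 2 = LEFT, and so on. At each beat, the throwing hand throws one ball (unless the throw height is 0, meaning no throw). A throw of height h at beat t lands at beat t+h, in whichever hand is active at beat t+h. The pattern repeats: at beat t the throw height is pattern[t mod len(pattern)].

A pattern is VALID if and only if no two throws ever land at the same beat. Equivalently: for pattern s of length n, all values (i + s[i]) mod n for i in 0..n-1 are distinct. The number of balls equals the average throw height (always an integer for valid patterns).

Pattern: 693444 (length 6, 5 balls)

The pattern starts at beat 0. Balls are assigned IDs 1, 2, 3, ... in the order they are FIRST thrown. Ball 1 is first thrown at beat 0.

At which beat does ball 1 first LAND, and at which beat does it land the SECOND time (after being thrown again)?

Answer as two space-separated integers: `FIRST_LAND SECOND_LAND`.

Answer: 6 12

Derivation:
Beat 0 (L): throw ball1 h=6 -> lands@6:L; in-air after throw: [b1@6:L]
Beat 1 (R): throw ball2 h=9 -> lands@10:L; in-air after throw: [b1@6:L b2@10:L]
Beat 2 (L): throw ball3 h=3 -> lands@5:R; in-air after throw: [b3@5:R b1@6:L b2@10:L]
Beat 3 (R): throw ball4 h=4 -> lands@7:R; in-air after throw: [b3@5:R b1@6:L b4@7:R b2@10:L]
Beat 4 (L): throw ball5 h=4 -> lands@8:L; in-air after throw: [b3@5:R b1@6:L b4@7:R b5@8:L b2@10:L]
Beat 5 (R): throw ball3 h=4 -> lands@9:R; in-air after throw: [b1@6:L b4@7:R b5@8:L b3@9:R b2@10:L]
Beat 6 (L): throw ball1 h=6 -> lands@12:L; in-air after throw: [b4@7:R b5@8:L b3@9:R b2@10:L b1@12:L]
Beat 7 (R): throw ball4 h=9 -> lands@16:L; in-air after throw: [b5@8:L b3@9:R b2@10:L b1@12:L b4@16:L]
Beat 8 (L): throw ball5 h=3 -> lands@11:R; in-air after throw: [b3@9:R b2@10:L b5@11:R b1@12:L b4@16:L]
Beat 9 (R): throw ball3 h=4 -> lands@13:R; in-air after throw: [b2@10:L b5@11:R b1@12:L b3@13:R b4@16:L]
Beat 10 (L): throw ball2 h=4 -> lands@14:L; in-air after throw: [b5@11:R b1@12:L b3@13:R b2@14:L b4@16:L]
Beat 11 (R): throw ball5 h=4 -> lands@15:R; in-air after throw: [b1@12:L b3@13:R b2@14:L b5@15:R b4@16:L]
Beat 12 (L): throw ball1 h=6 -> lands@18:L; in-air after throw: [b3@13:R b2@14:L b5@15:R b4@16:L b1@18:L]
Ball 1: thrown@0 h=6 -> first land @6; rethrown@6 h=6 -> second land @12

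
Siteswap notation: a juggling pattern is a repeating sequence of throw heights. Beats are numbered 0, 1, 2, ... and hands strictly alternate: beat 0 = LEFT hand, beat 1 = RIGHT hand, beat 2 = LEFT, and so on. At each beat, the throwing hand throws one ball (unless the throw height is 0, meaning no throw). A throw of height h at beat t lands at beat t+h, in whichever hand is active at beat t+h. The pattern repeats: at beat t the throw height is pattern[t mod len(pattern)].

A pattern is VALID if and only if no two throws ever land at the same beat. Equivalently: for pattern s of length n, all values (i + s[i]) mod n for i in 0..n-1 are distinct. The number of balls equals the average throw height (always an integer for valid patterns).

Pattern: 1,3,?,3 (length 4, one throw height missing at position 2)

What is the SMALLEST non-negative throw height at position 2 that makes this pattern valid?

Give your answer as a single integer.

Answer: 1

Derivation:
i=0: (0 + 1) mod 4 = 1
i=1: (1 + 3) mod 4 = 0
i=2: s[i]=? (unknown)
i=3: (3 + 3) mod 4 = 2
Known residues: [0, 1, 2]; need a permutation of 0..3, so missing residue r = 3
Need (2 + s) mod 4 = 3; smallest s = (3 - 2) mod 4 = 1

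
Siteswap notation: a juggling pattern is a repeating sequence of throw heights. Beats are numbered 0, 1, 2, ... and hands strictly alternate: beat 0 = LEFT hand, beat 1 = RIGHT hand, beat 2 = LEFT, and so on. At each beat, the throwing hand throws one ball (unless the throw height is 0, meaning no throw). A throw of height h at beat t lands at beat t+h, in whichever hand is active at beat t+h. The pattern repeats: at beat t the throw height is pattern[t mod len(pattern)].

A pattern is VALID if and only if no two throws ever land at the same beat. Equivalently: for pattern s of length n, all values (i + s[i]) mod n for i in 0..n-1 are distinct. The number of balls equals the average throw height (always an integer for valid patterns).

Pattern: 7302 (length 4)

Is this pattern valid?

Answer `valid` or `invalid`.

i=0: (i + s[i]) mod n = (0 + 7) mod 4 = 3
i=1: (i + s[i]) mod n = (1 + 3) mod 4 = 0
i=2: (i + s[i]) mod n = (2 + 0) mod 4 = 2
i=3: (i + s[i]) mod n = (3 + 2) mod 4 = 1
Residues: [3, 0, 2, 1], distinct: True

Answer: valid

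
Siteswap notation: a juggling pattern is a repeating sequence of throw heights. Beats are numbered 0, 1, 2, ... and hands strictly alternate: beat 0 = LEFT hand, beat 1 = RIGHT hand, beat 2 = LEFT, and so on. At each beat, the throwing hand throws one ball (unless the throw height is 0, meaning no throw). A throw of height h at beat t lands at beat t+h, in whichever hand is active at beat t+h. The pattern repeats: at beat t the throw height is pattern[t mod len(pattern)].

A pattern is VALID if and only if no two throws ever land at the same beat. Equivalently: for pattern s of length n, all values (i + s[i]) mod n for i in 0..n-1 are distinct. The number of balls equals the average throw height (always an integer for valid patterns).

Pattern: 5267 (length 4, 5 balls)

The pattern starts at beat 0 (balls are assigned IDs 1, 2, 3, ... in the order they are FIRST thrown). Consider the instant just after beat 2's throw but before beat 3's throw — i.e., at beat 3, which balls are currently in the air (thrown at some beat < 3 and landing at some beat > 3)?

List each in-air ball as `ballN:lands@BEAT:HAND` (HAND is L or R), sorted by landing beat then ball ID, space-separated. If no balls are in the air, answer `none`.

Beat 0 (L): throw ball1 h=5 -> lands@5:R; in-air after throw: [b1@5:R]
Beat 1 (R): throw ball2 h=2 -> lands@3:R; in-air after throw: [b2@3:R b1@5:R]
Beat 2 (L): throw ball3 h=6 -> lands@8:L; in-air after throw: [b2@3:R b1@5:R b3@8:L]
Beat 3 (R): throw ball2 h=7 -> lands@10:L; in-air after throw: [b1@5:R b3@8:L b2@10:L]

Answer: ball1:lands@5:R ball3:lands@8:L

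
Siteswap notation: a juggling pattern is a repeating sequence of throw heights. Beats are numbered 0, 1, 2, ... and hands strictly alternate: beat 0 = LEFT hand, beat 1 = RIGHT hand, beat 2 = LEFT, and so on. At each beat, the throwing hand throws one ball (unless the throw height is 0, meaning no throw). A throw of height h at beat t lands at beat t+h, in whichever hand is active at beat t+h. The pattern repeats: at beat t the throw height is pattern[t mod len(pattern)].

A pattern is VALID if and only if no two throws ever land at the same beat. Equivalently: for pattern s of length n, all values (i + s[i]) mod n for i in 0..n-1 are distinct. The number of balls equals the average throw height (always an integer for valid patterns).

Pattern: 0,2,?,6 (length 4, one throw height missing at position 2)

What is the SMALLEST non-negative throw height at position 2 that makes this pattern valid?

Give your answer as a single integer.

Answer: 0

Derivation:
i=0: (0 + 0) mod 4 = 0
i=1: (1 + 2) mod 4 = 3
i=2: s[i]=? (unknown)
i=3: (3 + 6) mod 4 = 1
Known residues: [0, 1, 3]; need a permutation of 0..3, so missing residue r = 2
Need (2 + s) mod 4 = 2; smallest s = (2 - 2) mod 4 = 0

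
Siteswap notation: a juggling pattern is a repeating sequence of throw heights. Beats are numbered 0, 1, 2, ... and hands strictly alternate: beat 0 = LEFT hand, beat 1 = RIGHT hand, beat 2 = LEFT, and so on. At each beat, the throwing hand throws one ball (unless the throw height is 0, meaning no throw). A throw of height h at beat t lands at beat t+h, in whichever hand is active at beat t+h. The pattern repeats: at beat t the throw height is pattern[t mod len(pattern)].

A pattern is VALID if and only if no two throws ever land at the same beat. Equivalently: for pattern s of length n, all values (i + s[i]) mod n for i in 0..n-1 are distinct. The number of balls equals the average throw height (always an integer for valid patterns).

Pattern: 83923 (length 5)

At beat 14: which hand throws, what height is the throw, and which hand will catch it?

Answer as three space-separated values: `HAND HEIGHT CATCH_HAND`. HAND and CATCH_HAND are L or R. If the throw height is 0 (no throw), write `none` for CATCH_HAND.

Answer: L 3 R

Derivation:
Beat 14: 14 mod 2 = 0, so hand = L
Throw height = pattern[14 mod 5] = pattern[4] = 3
Lands at beat 14+3=17, 17 mod 2 = 1, so catch hand = R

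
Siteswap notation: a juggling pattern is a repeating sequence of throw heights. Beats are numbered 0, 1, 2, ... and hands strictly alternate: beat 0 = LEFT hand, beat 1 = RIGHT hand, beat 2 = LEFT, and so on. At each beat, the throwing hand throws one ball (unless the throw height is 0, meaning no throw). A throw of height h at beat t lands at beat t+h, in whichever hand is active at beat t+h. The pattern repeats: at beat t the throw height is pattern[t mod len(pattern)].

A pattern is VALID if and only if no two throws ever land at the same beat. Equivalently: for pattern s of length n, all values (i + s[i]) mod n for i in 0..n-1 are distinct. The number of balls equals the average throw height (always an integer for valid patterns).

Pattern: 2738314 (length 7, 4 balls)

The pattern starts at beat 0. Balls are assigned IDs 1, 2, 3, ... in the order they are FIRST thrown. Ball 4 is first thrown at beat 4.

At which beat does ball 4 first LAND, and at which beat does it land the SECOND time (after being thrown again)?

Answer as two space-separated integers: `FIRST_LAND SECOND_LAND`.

Answer: 7 9

Derivation:
Beat 0 (L): throw ball1 h=2 -> lands@2:L; in-air after throw: [b1@2:L]
Beat 1 (R): throw ball2 h=7 -> lands@8:L; in-air after throw: [b1@2:L b2@8:L]
Beat 2 (L): throw ball1 h=3 -> lands@5:R; in-air after throw: [b1@5:R b2@8:L]
Beat 3 (R): throw ball3 h=8 -> lands@11:R; in-air after throw: [b1@5:R b2@8:L b3@11:R]
Beat 4 (L): throw ball4 h=3 -> lands@7:R; in-air after throw: [b1@5:R b4@7:R b2@8:L b3@11:R]
Beat 5 (R): throw ball1 h=1 -> lands@6:L; in-air after throw: [b1@6:L b4@7:R b2@8:L b3@11:R]
Beat 6 (L): throw ball1 h=4 -> lands@10:L; in-air after throw: [b4@7:R b2@8:L b1@10:L b3@11:R]
Beat 7 (R): throw ball4 h=2 -> lands@9:R; in-air after throw: [b2@8:L b4@9:R b1@10:L b3@11:R]
Beat 8 (L): throw ball2 h=7 -> lands@15:R; in-air after throw: [b4@9:R b1@10:L b3@11:R b2@15:R]
Beat 9 (R): throw ball4 h=3 -> lands@12:L; in-air after throw: [b1@10:L b3@11:R b4@12:L b2@15:R]
Ball 4: thrown@4 h=3 -> first land @7; rethrown@7 h=2 -> second land @9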